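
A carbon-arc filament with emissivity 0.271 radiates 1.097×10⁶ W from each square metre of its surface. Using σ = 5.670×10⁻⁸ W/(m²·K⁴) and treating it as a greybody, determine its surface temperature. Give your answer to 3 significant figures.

I = εσT⁴, so T = (I/εσ)^(1/4) = (1.097×10⁶/(0.271×5.670×10⁻⁸))^(1/4) = 2.91×10³ K.

T ≈ 2.91×10³ K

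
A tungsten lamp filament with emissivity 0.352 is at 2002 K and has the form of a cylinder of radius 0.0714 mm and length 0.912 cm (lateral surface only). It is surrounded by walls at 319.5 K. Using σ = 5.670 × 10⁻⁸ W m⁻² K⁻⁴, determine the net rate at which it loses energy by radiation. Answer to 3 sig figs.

Net loss ≈ 1.31 W

Lateral area A = 2πrL = 2π×7.14×10⁻⁵×9.12×10⁻³ = 4.09141×10⁻⁶ m².
Net radiated power P_net = εσA(T⁴ − T₀⁴) = 0.352×5.670×10⁻⁸×4.09141×10⁻⁶×(2002⁴ − 319.5⁴).
T⁴ − T₀⁴ = 1.60641×10¹³ − 1.04204×10¹⁰ = 1.60537×10¹³ K⁴, so P_net = 1.31 W.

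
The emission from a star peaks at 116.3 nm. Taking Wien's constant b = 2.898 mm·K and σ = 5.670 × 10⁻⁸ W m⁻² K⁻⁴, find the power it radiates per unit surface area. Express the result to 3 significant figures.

Wien's law: T = b/λ_max = 2.898×10⁻³/1.163×10⁻⁷ = 24918.3 K.
Then I = σT⁴ = 5.670×10⁻⁸×(24918.3)⁴ = 2.19×10¹⁰ W/m².

I ≈ 2.19×10¹⁰ W/m²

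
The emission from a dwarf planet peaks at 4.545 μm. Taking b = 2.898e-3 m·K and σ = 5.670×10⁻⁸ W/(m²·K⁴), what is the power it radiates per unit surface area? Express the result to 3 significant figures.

I ≈ 9.37×10³ W/m²

Wien's law: T = b/λ_max = 2.898×10⁻³/4.545×10⁻⁶ = 637.624 K.
Then I = σT⁴ = 5.670×10⁻⁸×(637.624)⁴ = 9.37×10³ W/m².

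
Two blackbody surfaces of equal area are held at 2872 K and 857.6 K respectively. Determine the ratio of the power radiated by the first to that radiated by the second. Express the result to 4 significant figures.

With equal areas, P₁/P₂ = (T₁/T₂)⁴ = (2872/857.6)⁴ = 125.8.

P₁/P₂ ≈ 125.8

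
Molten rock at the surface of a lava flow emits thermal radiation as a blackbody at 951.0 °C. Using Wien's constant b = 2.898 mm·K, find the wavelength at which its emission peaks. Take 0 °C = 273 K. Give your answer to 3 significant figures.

T = 951.0 °C + 273 = 1224.0 K.
Wien's displacement law: λ_max = b/T = (2.898×10⁻³ m·K)/(1224.0 K) = 2.368×10⁻⁶ m.
That is 2.37 μm, in the infrared range.

λ_max ≈ 2.37 μm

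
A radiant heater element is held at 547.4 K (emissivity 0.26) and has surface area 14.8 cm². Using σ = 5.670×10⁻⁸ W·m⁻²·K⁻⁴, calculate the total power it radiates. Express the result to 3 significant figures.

Area A = 14.8 cm² = 1.48×10⁻³ m².
P = εσAT⁴ = 0.26 × 5.670×10⁻⁸ × 1.48×10⁻³ × (547.4)⁴ = 1.96 W.

P ≈ 1.96 W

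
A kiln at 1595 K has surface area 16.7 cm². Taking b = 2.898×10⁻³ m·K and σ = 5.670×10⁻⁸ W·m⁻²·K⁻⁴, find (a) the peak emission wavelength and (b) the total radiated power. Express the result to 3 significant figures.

(a) λ_max = b/T = 2.898×10⁻³/1595 = 1.817×10⁻⁶ m = 1.82 μm.
Area A = 16.7 cm² = 1.67×10⁻³ m².
(b) P = σAT⁴ = 5.670×10⁻⁸×1.67×10⁻³×(1595)⁴ = 613 W.

λ_max ≈ 1.82 μm; P ≈ 613 W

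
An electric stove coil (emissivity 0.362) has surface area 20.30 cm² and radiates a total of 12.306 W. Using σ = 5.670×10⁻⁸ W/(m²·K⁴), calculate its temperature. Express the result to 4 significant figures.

Area A = 20.30 cm² = 2.030×10⁻³ m².
P = εσAT⁴ ⇒ T = (P/(εσA))^(1/4) = (12.306/(0.362×5.670×10⁻⁸×2.030×10⁻³))^(1/4) = 737.2 K.

T ≈ 737.2 K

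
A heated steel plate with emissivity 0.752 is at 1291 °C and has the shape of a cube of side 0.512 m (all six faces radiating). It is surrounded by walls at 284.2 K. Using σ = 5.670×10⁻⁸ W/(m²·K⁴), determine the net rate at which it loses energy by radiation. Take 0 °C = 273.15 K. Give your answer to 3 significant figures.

Net loss ≈ 4.01×10⁵ W

T = 1291 °C + 273.15 = 1564.15 K.
Area A = 6s² = 6×(0.512 m)² = 1.57286 m².
Net radiated power P_net = εσA(T⁴ − T₀⁴) = 0.752×5.670×10⁻⁸×1.57286×(1564.15⁴ − 284.2⁴).
T⁴ − T₀⁴ = 5.98568×10¹² − 6.52373×10⁹ = 5.97916×10¹² K⁴, so P_net = 4.01×10⁵ W.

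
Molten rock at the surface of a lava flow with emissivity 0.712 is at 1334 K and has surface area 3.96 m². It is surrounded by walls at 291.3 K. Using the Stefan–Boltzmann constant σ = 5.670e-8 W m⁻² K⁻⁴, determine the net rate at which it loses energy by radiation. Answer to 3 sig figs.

Net loss ≈ 5.05×10⁵ W

Area A = 3.96 m².
Net radiated power P_net = εσA(T⁴ − T₀⁴) = 0.712×5.670×10⁻⁸×3.96×(1334⁴ − 291.3⁴).
T⁴ − T₀⁴ = 3.16682×10¹² − 7.20049×10⁹ = 3.15962×10¹² K⁴, so P_net = 5.05×10⁵ W.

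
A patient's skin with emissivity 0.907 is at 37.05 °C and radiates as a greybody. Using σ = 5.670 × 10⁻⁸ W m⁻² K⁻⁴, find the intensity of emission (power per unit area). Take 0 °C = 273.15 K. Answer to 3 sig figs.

T = 37.05 °C + 273.15 = 310.20 K.
Stefan–Boltzmann: I = εσT⁴ = 0.907 × 5.670×10⁻⁸ × (310.20)⁴ = 476 W/m².

I ≈ 476 W/m²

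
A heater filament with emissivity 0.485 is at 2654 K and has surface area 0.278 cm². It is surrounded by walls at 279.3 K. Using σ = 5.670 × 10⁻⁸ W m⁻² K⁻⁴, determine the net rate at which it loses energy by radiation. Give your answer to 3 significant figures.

Net loss ≈ 37.9 W

Area A = 0.278 cm² = 2.78×10⁻⁵ m².
Net radiated power P_net = εσA(T⁴ − T₀⁴) = 0.485×5.670×10⁻⁸×2.78×10⁻⁵×(2654⁴ − 279.3⁴).
T⁴ − T₀⁴ = 4.96139×10¹³ − 6.08532×10⁹ = 4.96078×10¹³ K⁴, so P_net = 37.9 W.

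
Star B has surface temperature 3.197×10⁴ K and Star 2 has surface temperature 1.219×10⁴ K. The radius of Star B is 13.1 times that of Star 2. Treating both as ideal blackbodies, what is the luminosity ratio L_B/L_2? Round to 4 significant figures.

L_B/L_2 ≈ 8119

L ∝ R²T⁴, so L_B/L_2 = (R_B/R_2)²(T_B/T_2)⁴ = (13.1)² × (3.197×10⁴/1.219×10⁴)⁴ = 171.61 × 47.3103 = 8119.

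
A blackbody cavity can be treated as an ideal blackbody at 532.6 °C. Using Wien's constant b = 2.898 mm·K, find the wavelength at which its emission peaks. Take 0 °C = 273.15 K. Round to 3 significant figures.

λ_max ≈ 3.60 μm

T = 532.6 °C + 273.15 = 805.75 K.
Wien's displacement law: λ_max = b/T = (2.898×10⁻³ m·K)/(805.75 K) = 3.597×10⁻⁶ m.
That is 3.60 μm, in the infrared range.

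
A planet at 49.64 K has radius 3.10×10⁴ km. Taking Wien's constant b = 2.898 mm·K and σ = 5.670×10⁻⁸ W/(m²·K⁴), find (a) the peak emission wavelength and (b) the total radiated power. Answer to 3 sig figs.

(a) λ_max = b/T = 2.898×10⁻³/49.64 = 5.838×10⁻⁵ m = 58.4 μm.
Surface area A = 4πR² = 4π(3.10×10⁷ m)² = 1.20763×10¹⁶ m².
(b) P = σAT⁴ = 5.670×10⁻⁸×1.20763×10¹⁶×(49.64)⁴ = 4.16×10¹⁵ W.

λ_max ≈ 58.4 μm; P ≈ 4.16×10¹⁵ W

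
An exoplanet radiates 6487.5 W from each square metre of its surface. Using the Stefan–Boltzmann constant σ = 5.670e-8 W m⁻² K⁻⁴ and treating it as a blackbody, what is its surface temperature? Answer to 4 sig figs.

I = σT⁴, so T = (I/σ)^(1/4) = (6487.5/(5.670×10⁻⁸))^(1/4) = 581.6 K.

T ≈ 581.6 K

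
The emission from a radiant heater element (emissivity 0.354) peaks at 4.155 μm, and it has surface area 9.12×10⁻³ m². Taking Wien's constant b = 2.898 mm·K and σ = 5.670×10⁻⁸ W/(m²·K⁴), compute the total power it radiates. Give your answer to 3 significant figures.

Wien's law: T = b/λ_max = 2.898×10⁻³/4.155×10⁻⁶ = 697.473 K.
Area A = 9.12×10⁻³ m².
Then P = εσAT⁴ = 0.354×5.670×10⁻⁸×9.12×10⁻³×(697.473)⁴ = 43.3 W.

P ≈ 43.3 W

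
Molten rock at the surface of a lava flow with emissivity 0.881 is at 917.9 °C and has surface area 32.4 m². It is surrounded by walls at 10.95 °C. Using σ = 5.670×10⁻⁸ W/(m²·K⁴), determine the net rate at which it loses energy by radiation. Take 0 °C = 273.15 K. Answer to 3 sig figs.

T = 917.9 °C + 273.15 = 1191.05 K.
Surroundings: T = 10.95 °C + 273.15 = 284.10 K.
Area A = 32.4 m².
Net radiated power P_net = εσA(T⁴ − T₀⁴) = 0.881×5.670×10⁻⁸×32.4×(1191.05⁴ − 284.10⁴).
T⁴ − T₀⁴ = 2.01243×10¹² − 6.51456×10⁹ = 2.00592×10¹² K⁴, so P_net = 3.25×10⁶ W.

Net loss ≈ 3.25×10⁶ W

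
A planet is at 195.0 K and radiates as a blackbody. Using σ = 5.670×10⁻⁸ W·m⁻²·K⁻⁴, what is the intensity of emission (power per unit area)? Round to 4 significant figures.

I ≈ 81.98 W/m²

Stefan–Boltzmann: I = σT⁴ = 5.670×10⁻⁸ × (195.0)⁴ = 81.98 W/m².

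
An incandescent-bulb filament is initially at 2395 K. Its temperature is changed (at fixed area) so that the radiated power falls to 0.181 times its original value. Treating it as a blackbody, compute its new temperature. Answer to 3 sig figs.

T₂ ≈ 1.56×10³ K

P ∝ T⁴, so T₂/T₁ = (P₂/P₁)^(1/4) = (0.181)^(1/4) = 0.652258.
T₂ = 2395 × 0.652258 = 1.56×10³ K.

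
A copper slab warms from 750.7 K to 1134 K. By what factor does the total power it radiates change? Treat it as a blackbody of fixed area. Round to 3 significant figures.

P₂/P₁ ≈ 5.21

P ∝ T⁴, so P₂/P₁ = (T₂/T₁)⁴ = (1134/750.7)⁴ = (1.51059)⁴ = 5.21.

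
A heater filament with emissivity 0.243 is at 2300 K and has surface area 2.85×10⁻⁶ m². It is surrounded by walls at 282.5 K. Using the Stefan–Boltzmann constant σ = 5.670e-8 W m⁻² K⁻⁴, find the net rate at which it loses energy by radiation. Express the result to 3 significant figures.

Area A = 2.85×10⁻⁶ m².
Net radiated power P_net = εσA(T⁴ − T₀⁴) = 0.243×5.670×10⁻⁸×2.85×10⁻⁶×(2300⁴ − 282.5⁴).
T⁴ − T₀⁴ = 2.79841×10¹³ − 6.36904×10⁹ = 2.79777×10¹³ K⁴, so P_net = 1.10 W.

Net loss ≈ 1.10 W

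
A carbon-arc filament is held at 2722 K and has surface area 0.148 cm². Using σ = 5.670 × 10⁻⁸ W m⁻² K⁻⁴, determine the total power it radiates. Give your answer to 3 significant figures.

P ≈ 46.1 W

Area A = 0.148 cm² = 1.48×10⁻⁵ m².
P = σAT⁴ = 5.670×10⁻⁸ × 1.48×10⁻⁵ × (2722)⁴ = 46.1 W.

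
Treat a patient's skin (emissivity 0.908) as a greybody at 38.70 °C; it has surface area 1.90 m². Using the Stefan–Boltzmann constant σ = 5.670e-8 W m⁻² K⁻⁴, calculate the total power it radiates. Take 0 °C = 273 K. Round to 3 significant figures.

P ≈ 923 W

T = 38.70 °C + 273 = 311.70 K.
Area A = 1.90 m².
P = εσAT⁴ = 0.908 × 5.670×10⁻⁸ × 1.90 × (311.70)⁴ = 923 W.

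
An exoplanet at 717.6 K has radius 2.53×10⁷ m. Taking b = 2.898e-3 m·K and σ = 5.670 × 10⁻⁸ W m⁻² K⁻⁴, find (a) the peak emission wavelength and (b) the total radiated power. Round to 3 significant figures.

λ_max ≈ 4.04 μm; P ≈ 1.21×10²⁰ W

(a) λ_max = b/T = 2.898×10⁻³/717.6 = 4.038×10⁻⁶ m = 4.04 μm.
Surface area A = 4πR² = 4π(2.53×10⁷ m)² = 8.04361×10¹⁵ m².
(b) P = σAT⁴ = 5.670×10⁻⁸×8.04361×10¹⁵×(717.6)⁴ = 1.21×10²⁰ W.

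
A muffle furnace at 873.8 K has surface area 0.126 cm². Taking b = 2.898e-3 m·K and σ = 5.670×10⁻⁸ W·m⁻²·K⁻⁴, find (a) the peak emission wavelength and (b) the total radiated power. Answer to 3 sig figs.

λ_max ≈ 3.32 μm; P ≈ 0.416 W

(a) λ_max = b/T = 2.898×10⁻³/873.8 = 3.317×10⁻⁶ m = 3.32 μm.
Area A = 0.126 cm² = 1.26×10⁻⁵ m².
(b) P = σAT⁴ = 5.670×10⁻⁸×1.26×10⁻⁵×(873.8)⁴ = 0.416 W.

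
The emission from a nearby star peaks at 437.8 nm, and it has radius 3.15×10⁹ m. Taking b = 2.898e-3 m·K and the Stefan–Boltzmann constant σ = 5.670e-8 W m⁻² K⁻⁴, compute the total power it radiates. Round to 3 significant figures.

Wien's law: T = b/λ_max = 2.898×10⁻³/4.378×10⁻⁷ = 6619.46 K.
Surface area A = 4πR² = 4π(3.15×10⁹ m)² = 1.24690×10²⁰ m².
Then P = σAT⁴ = 5.670×10⁻⁸×1.24690×10²⁰×(6619.46)⁴ = 1.36×10²⁸ W.

P ≈ 1.36×10²⁸ W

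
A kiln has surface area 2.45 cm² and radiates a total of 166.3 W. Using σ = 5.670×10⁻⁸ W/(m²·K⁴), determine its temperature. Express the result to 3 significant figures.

Area A = 2.45 cm² = 2.45×10⁻⁴ m².
P = σAT⁴ ⇒ T = (P/(σA))^(1/4) = (166.3/(5.670×10⁻⁸×2.45×10⁻⁴))^(1/4) = 1.86×10³ K.

T ≈ 1.86×10³ K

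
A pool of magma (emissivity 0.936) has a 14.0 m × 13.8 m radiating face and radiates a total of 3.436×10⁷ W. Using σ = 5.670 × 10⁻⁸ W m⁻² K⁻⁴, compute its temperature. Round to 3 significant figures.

Area A = 14.0 × 13.8 = 193.2 m².
P = εσAT⁴ ⇒ T = (P/(εσA))^(1/4) = (3.436×10⁷/(0.936×5.670×10⁻⁸×193.2))^(1/4) = 1.35×10³ K.

T ≈ 1.35×10³ K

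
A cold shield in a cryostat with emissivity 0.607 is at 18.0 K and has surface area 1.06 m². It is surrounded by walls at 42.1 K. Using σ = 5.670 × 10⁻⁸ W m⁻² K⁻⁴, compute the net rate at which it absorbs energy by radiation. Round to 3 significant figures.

Net gain ≈ 0.111 W

Area A = 1.06 m².
Net radiated power P_net = εσA(T⁴ − T₀⁴) = 0.607×5.670×10⁻⁸×1.06×(18.0⁴ − 42.1⁴).
T⁴ − T₀⁴ = 1.04976×10⁵ − 3.14144×10⁶ = -3.03646×10⁶ K⁴, so P_net = -0.111 W — negative, meaning a net gain of 0.111 W.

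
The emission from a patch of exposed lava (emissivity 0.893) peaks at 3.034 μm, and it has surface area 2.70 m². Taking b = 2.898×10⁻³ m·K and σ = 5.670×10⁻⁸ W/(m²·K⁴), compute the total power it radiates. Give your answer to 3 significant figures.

P ≈ 1.14×10⁵ W

Wien's law: T = b/λ_max = 2.898×10⁻³/3.034×10⁻⁶ = 955.175 K.
Area A = 2.70 m².
Then P = εσAT⁴ = 0.893×5.670×10⁻⁸×2.70×(955.175)⁴ = 1.14×10⁵ W.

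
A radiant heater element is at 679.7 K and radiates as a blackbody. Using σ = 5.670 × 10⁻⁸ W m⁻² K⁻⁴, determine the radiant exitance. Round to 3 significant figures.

Stefan–Boltzmann: I = σT⁴ = 5.670×10⁻⁸ × (679.7)⁴ = 1.21×10⁴ W/m².

I ≈ 1.21×10⁴ W/m²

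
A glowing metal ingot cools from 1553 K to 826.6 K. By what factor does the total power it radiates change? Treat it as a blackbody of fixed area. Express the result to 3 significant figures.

P₂/P₁ ≈ 0.0803

P ∝ T⁴, so P₂/P₁ = (T₂/T₁)⁴ = (826.6/1553)⁴ = (0.532260)⁴ = 0.0803.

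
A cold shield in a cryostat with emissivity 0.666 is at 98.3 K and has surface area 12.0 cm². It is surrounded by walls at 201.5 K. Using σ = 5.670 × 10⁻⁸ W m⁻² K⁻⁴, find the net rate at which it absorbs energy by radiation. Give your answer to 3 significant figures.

Area A = 12.0 cm² = 1.20×10⁻³ m².
Net radiated power P_net = εσA(T⁴ − T₀⁴) = 0.666×5.670×10⁻⁸×1.20×10⁻³×(98.3⁴ − 201.5⁴).
T⁴ − T₀⁴ = 9.33714×10⁷ − 1.64854×10⁹ = -1.55517×10⁹ K⁴, so P_net = -0.0705 W — negative, meaning a net gain of 0.0705 W.

Net gain ≈ 0.0705 W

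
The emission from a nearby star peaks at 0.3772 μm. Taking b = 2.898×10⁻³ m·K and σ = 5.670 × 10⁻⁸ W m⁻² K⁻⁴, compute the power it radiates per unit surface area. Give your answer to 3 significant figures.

Wien's law: T = b/λ_max = 2.898×10⁻³/3.772×10⁻⁷ = 7682.93 K.
Then I = σT⁴ = 5.670×10⁻⁸×(7682.93)⁴ = 1.98×10⁸ W/m².

I ≈ 1.98×10⁸ W/m²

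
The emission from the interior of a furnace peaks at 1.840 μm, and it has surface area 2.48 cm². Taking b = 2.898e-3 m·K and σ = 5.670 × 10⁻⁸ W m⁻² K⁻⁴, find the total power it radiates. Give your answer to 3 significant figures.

Wien's law: T = b/λ_max = 2.898×10⁻³/1.840×10⁻⁶ = 1575.00 K.
Area A = 2.48 cm² = 2.48×10⁻⁴ m².
Then P = σAT⁴ = 5.670×10⁻⁸×2.48×10⁻⁴×(1575.00)⁴ = 86.5 W.

P ≈ 86.5 W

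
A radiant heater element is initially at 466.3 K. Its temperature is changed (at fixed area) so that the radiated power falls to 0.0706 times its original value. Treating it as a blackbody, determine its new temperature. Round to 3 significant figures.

T₂ ≈ 240 K

P ∝ T⁴, so T₂/T₁ = (P₂/P₁)^(1/4) = (0.0706)^(1/4) = 0.515467.
T₂ = 466.3 × 0.515467 = 240 K.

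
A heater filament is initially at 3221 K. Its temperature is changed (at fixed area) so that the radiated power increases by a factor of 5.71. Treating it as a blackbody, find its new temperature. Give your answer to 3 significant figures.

T₂ ≈ 4.98×10³ K

P ∝ T⁴, so T₂/T₁ = (P₂/P₁)^(1/4) = (5.71)^(1/4) = 1.54582.
T₂ = 3221 × 1.54582 = 4.98×10³ K.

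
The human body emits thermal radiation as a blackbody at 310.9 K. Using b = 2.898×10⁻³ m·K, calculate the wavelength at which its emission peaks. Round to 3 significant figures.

Wien's displacement law: λ_max = b/T = (2.898×10⁻³ m·K)/(310.9 K) = 9.321×10⁻⁶ m.
That is 9.32 μm, in the infrared range.

λ_max ≈ 9.32 μm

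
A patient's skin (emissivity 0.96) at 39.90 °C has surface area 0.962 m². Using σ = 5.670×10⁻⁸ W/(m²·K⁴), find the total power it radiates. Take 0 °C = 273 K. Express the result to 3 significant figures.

T = 39.90 °C + 273 = 312.90 K.
Area A = 0.962 m².
P = εσAT⁴ = 0.96 × 5.670×10⁻⁸ × 0.962 × (312.90)⁴ = 502 W.

P ≈ 502 W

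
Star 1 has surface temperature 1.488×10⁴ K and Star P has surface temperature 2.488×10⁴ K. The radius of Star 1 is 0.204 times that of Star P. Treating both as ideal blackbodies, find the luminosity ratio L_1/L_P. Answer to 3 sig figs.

L_1/L_P ≈ 5.32×10⁻³

L ∝ R²T⁴, so L_1/L_P = (R_1/R_P)²(T_1/T_P)⁴ = (0.204)² × (1.488×10⁴/2.488×10⁴)⁴ = 0.041616 × 0.127941 = 5.32×10⁻³.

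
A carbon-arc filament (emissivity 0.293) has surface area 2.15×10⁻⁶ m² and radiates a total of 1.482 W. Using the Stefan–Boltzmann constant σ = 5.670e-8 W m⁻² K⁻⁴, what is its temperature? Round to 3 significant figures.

T ≈ 2.54×10³ K

Area A = 2.15×10⁻⁶ m².
P = εσAT⁴ ⇒ T = (P/(εσA))^(1/4) = (1.482/(0.293×5.670×10⁻⁸×2.15×10⁻⁶))^(1/4) = 2.54×10³ K.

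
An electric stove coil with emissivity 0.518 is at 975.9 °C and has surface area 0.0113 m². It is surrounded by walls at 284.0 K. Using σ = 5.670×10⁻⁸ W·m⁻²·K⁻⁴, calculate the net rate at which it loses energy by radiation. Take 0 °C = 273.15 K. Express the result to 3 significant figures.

T = 975.9 °C + 273.15 = 1249.05 K.
Area A = 0.0113 m².
Net radiated power P_net = εσA(T⁴ − T₀⁴) = 0.518×5.670×10⁻⁸×0.0113×(1249.05⁴ − 284.0⁴).
T⁴ − T₀⁴ = 2.43399×10¹² − 6.50539×10⁹ = 2.42748×10¹² K⁴, so P_net = 806 W.

Net loss ≈ 806 W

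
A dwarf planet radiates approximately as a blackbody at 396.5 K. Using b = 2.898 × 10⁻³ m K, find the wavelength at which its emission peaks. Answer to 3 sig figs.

Wien's displacement law: λ_max = b/T = (2.898×10⁻³ m·K)/(396.5 K) = 7.309×10⁻⁶ m.
That is 7.31 μm, in the infrared range.

λ_max ≈ 7.31 μm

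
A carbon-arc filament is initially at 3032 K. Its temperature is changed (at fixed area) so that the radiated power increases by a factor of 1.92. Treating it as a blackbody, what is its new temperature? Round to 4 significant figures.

P ∝ T⁴, so T₂/T₁ = (P₂/P₁)^(1/4) = (1.92)^(1/4) = 1.17713.
T₂ = 3032 × 1.17713 = 3569 K.

T₂ ≈ 3569 K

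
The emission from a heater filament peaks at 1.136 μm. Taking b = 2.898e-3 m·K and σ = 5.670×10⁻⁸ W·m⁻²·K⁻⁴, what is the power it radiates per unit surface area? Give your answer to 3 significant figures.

Wien's law: T = b/λ_max = 2.898×10⁻³/1.136×10⁻⁶ = 2551.06 K.
Then I = σT⁴ = 5.670×10⁻⁸×(2551.06)⁴ = 2.40×10⁶ W/m².

I ≈ 2.40×10⁶ W/m²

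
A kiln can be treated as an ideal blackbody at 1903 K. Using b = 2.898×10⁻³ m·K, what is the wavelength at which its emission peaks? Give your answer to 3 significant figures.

λ_max ≈ 1.52×10³ nm

Wien's displacement law: λ_max = b/T = (2.898×10⁻³ m·K)/(1903 K) = 1.523×10⁻⁶ m.
That is 1.52×10³ nm, in the infrared range.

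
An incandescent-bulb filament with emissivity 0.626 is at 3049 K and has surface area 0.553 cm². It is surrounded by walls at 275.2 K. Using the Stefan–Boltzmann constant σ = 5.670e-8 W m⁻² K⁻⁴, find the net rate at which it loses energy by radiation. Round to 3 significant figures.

Net loss ≈ 170 W

Area A = 0.553 cm² = 5.53×10⁻⁵ m².
Net radiated power P_net = εσA(T⁴ − T₀⁴) = 0.626×5.670×10⁻⁸×5.53×10⁻⁵×(3049⁴ − 275.2⁴).
T⁴ − T₀⁴ = 8.64231×10¹³ − 5.73580×10⁹ = 8.64174×10¹³ K⁴, so P_net = 170 W.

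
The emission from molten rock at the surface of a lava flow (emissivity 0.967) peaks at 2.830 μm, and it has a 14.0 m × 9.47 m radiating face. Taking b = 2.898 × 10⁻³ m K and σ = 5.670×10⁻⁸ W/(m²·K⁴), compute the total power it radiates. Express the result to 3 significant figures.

Wien's law: T = b/λ_max = 2.898×10⁻³/2.830×10⁻⁶ = 1024.03 K.
Area A = 14.0 × 9.47 = 132.58 m².
Then P = εσAT⁴ = 0.967×5.670×10⁻⁸×132.58×(1024.03)⁴ = 7.99×10⁶ W.

P ≈ 7.99×10⁶ W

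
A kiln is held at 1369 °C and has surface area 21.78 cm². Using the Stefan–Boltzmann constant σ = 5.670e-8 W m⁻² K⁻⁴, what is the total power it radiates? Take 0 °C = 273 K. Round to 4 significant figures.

P ≈ 897.7 W

T = 1369 °C + 273 = 1642 K.
Area A = 21.78 cm² = 2.178×10⁻³ m².
P = σAT⁴ = 5.670×10⁻⁸ × 2.178×10⁻³ × (1642)⁴ = 897.7 W.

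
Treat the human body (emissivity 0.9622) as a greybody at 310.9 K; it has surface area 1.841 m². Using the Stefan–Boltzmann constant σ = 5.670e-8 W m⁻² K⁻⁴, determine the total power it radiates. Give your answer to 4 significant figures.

Area A = 1.841 m².
P = εσAT⁴ = 0.9622 × 5.670×10⁻⁸ × 1.841 × (310.9)⁴ = 938.4 W.

P ≈ 938.4 W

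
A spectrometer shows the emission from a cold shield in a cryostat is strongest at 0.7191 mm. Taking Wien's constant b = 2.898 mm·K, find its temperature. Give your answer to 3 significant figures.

T ≈ 4.03 K

Wien's law gives T = b/λ_max = (2.898×10⁻³ m·K)/(7.191×10⁻⁴ m) = 4.03 K.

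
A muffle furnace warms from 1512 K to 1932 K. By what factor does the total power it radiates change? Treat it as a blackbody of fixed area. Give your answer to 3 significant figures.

P₂/P₁ ≈ 2.67

P ∝ T⁴, so P₂/P₁ = (T₂/T₁)⁴ = (1932/1512)⁴ = (1.27778)⁴ = 2.67.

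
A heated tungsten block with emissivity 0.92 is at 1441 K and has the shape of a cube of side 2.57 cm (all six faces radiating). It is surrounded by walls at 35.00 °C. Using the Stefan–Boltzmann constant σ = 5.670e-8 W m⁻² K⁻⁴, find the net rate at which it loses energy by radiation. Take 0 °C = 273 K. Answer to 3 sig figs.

Surroundings: T = 35.00 °C + 273 = 308.00 K.
Area A = 6s² = 6×(0.0257 m)² = 3.96294×10⁻³ m².
Net radiated power P_net = εσA(T⁴ − T₀⁴) = 0.92×5.670×10⁻⁸×3.96294×10⁻³×(1441⁴ − 308.00⁴).
T⁴ − T₀⁴ = 4.31177×10¹² − 8.99918×10⁹ = 4.30277×10¹² K⁴, so P_net = 889 W.

Net loss ≈ 889 W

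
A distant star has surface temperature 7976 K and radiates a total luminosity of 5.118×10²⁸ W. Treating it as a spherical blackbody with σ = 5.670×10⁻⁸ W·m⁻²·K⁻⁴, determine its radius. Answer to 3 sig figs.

R ≈ 4.21×10⁹ m

L = 4πR²σT⁴ ⇒ R = √(L/(4πσT⁴)).
σT⁴ = 2.29469×10⁸ W/m², so R = √(5.118×10²⁸/(4π×2.29469×10⁸)) = 4.21×10⁹ m.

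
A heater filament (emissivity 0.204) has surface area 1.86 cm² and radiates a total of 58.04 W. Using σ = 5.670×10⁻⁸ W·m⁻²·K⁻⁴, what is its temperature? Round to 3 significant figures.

T ≈ 2.28×10³ K

Area A = 1.86 cm² = 1.86×10⁻⁴ m².
P = εσAT⁴ ⇒ T = (P/(εσA))^(1/4) = (58.04/(0.204×5.670×10⁻⁸×1.86×10⁻⁴))^(1/4) = 2.28×10³ K.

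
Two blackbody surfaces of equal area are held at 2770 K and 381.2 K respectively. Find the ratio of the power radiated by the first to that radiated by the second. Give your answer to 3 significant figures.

With equal areas, P₁/P₂ = (T₁/T₂)⁴ = (2770/381.2)⁴ = 2.79×10³.

P₁/P₂ ≈ 2.79×10³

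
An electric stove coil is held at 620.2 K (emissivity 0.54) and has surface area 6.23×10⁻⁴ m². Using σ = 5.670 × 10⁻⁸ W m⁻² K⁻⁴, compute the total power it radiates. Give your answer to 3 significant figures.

P ≈ 2.82 W

Area A = 6.23×10⁻⁴ m².
P = εσAT⁴ = 0.54 × 5.670×10⁻⁸ × 6.23×10⁻⁴ × (620.2)⁴ = 2.82 W.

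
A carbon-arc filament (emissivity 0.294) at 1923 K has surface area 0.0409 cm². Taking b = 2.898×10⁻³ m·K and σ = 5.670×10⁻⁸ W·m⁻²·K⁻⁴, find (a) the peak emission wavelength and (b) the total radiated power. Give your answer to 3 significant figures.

(a) λ_max = b/T = 2.898×10⁻³/1923 = 1.507×10⁻⁶ m = 1.51 μm.
Area A = 0.0409 cm² = 4.09×10⁻⁶ m².
(b) P = εσAT⁴ = 0.294×5.670×10⁻⁸×4.09×10⁻⁶×(1923)⁴ = 0.932 W.

λ_max ≈ 1.51 μm; P ≈ 0.932 W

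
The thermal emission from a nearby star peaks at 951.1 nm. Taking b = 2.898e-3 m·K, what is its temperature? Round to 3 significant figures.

Wien's law gives T = b/λ_max = (2.898×10⁻³ m·K)/(9.511×10⁻⁷ m) = 3.05×10³ K.

T ≈ 3.05×10³ K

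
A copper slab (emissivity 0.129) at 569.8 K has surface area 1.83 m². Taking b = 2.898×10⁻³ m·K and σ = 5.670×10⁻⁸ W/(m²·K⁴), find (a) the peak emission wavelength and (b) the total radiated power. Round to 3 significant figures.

λ_max ≈ 5.09 μm; P ≈ 1.41×10³ W

(a) λ_max = b/T = 2.898×10⁻³/569.8 = 5.086×10⁻⁶ m = 5.09 μm.
Area A = 1.83 m².
(b) P = εσAT⁴ = 0.129×5.670×10⁻⁸×1.83×(569.8)⁴ = 1.41×10³ W.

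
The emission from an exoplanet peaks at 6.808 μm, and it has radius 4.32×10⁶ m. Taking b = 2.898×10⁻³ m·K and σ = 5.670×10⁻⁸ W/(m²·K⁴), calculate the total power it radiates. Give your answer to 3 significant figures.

Wien's law: T = b/λ_max = 2.898×10⁻³/6.808×10⁻⁶ = 425.676 K.
Surface area A = 4πR² = 4π(4.32×10⁶ m)² = 2.34519×10¹⁴ m².
Then P = σAT⁴ = 5.670×10⁻⁸×2.34519×10¹⁴×(425.676)⁴ = 4.37×10¹⁷ W.

P ≈ 4.37×10¹⁷ W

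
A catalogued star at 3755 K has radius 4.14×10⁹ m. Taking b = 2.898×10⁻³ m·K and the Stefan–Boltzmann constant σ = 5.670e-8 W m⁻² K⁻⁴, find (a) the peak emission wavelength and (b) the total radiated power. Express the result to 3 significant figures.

λ_max ≈ 772 nm; P ≈ 2.43×10²⁷ W

(a) λ_max = b/T = 2.898×10⁻³/3755 = 7.718×10⁻⁷ m = 772 nm.
Surface area A = 4πR² = 4π(4.14×10⁹ m)² = 2.15383×10²⁰ m².
(b) P = σAT⁴ = 5.670×10⁻⁸×2.15383×10²⁰×(3755)⁴ = 2.43×10²⁷ W.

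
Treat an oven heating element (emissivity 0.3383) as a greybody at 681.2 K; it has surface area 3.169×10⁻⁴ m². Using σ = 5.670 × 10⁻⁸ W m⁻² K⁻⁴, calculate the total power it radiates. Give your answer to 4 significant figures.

Area A = 3.169×10⁻⁴ m².
P = εσAT⁴ = 0.3383 × 5.670×10⁻⁸ × 3.169×10⁻⁴ × (681.2)⁴ = 1.309 W.

P ≈ 1.309 W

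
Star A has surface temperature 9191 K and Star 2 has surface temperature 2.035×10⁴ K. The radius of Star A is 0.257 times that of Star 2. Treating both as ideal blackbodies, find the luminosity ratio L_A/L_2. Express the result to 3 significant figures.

L ∝ R²T⁴, so L_A/L_2 = (R_A/R_2)²(T_A/T_2)⁴ = (0.257)² × (9191/2.035×10⁴)⁴ = 0.066049 × 0.0416096 = 2.75×10⁻³.

L_A/L_2 ≈ 2.75×10⁻³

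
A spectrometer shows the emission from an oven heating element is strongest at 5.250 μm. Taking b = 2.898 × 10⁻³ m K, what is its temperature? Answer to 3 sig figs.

T ≈ 552 K

Wien's law gives T = b/λ_max = (2.898×10⁻³ m·K)/(5.250×10⁻⁶ m) = 552 K.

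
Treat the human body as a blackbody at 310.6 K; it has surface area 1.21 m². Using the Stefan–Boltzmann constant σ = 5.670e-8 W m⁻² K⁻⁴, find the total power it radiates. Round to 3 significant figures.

P ≈ 639 W

Area A = 1.21 m².
P = σAT⁴ = 5.670×10⁻⁸ × 1.21 × (310.6)⁴ = 639 W.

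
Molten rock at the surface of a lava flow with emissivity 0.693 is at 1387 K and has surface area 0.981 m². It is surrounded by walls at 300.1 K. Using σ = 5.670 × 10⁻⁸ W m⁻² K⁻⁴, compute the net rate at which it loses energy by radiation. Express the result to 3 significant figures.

Net loss ≈ 1.42×10⁵ W

Area A = 0.981 m².
Net radiated power P_net = εσA(T⁴ − T₀⁴) = 0.693×5.670×10⁻⁸×0.981×(1387⁴ − 300.1⁴).
T⁴ − T₀⁴ = 3.70089×10¹² − 8.11081×10⁹ = 3.69278×10¹² K⁴, so P_net = 1.42×10⁵ W.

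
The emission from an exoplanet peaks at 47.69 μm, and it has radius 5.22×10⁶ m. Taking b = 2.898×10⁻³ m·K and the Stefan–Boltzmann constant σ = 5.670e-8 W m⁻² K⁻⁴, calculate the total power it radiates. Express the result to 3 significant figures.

Wien's law: T = b/λ_max = 2.898×10⁻³/4.769×10⁻⁵ = 60.7675 K.
Surface area A = 4πR² = 4π(5.22×10⁶ m)² = 3.42413×10¹⁴ m².
Then P = σAT⁴ = 5.670×10⁻⁸×3.42413×10¹⁴×(60.7675)⁴ = 2.65×10¹⁴ W.

P ≈ 2.65×10¹⁴ W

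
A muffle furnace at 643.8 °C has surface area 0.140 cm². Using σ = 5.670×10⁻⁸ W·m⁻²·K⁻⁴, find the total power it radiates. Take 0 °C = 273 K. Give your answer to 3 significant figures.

P ≈ 0.561 W

T = 643.8 °C + 273 = 916.8 K.
Area A = 0.140 cm² = 1.40×10⁻⁵ m².
P = σAT⁴ = 5.670×10⁻⁸ × 1.40×10⁻⁵ × (916.8)⁴ = 0.561 W.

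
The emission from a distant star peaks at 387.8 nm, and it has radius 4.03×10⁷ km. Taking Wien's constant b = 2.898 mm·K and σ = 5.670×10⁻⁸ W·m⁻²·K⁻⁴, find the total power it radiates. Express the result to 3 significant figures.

Wien's law: T = b/λ_max = 2.898×10⁻³/3.878×10⁻⁷ = 7472.92 K.
Surface area A = 4πR² = 4π(4.03×10¹⁰ m)² = 2.04089×10²² m².
Then P = σAT⁴ = 5.670×10⁻⁸×2.04089×10²²×(7472.92)⁴ = 3.61×10³⁰ W.

P ≈ 3.61×10³⁰ W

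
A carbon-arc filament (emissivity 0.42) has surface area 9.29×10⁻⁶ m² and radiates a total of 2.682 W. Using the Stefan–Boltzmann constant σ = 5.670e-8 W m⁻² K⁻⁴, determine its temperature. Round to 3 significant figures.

Area A = 9.29×10⁻⁶ m².
P = εσAT⁴ ⇒ T = (P/(εσA))^(1/4) = (2.682/(0.42×5.670×10⁻⁸×9.29×10⁻⁶))^(1/4) = 1.87×10³ K.

T ≈ 1.87×10³ K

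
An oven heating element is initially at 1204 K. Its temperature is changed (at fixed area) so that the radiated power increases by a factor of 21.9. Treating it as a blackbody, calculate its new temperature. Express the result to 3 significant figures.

T₂ ≈ 2.60×10³ K

P ∝ T⁴, so T₂/T₁ = (P₂/P₁)^(1/4) = (21.9)^(1/4) = 2.16327.
T₂ = 1204 × 2.16327 = 2.60×10³ K.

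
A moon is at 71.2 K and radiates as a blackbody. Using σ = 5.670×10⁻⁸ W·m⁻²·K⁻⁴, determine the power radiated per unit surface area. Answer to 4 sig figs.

I ≈ 1.457 W/m²

Stefan–Boltzmann: I = σT⁴ = 5.670×10⁻⁸ × (71.2)⁴ = 1.457 W/m².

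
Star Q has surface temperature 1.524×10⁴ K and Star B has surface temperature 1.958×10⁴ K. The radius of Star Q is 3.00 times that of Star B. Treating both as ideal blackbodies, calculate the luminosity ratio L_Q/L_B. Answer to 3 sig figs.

L ∝ R²T⁴, so L_Q/L_B = (R_Q/R_B)²(T_Q/T_B)⁴ = (3.00)² × (1.524×10⁴/1.958×10⁴)⁴ = 9 × 0.367019 = 3.30.

L_Q/L_B ≈ 3.30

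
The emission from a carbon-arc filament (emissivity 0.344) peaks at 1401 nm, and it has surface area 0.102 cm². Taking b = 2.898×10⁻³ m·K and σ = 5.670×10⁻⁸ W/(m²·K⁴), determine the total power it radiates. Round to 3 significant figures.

P ≈ 3.64 W

Wien's law: T = b/λ_max = 2.898×10⁻³/1.401×10⁻⁶ = 2068.52 K.
Area A = 0.102 cm² = 1.02×10⁻⁵ m².
Then P = εσAT⁴ = 0.344×5.670×10⁻⁸×1.02×10⁻⁵×(2068.52)⁴ = 3.64 W.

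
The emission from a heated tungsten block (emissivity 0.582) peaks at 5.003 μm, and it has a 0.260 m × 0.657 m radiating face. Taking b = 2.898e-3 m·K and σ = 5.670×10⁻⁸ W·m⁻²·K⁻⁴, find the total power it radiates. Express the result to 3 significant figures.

Wien's law: T = b/λ_max = 2.898×10⁻³/5.003×10⁻⁶ = 579.252 K.
Area A = 0.260 × 0.657 = 0.17082 m².
Then P = εσAT⁴ = 0.582×5.670×10⁻⁸×0.17082×(579.252)⁴ = 635 W.

P ≈ 635 W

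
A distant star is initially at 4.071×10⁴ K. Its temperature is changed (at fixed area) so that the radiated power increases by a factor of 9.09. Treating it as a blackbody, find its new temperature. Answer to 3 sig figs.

P ∝ T⁴, so T₂/T₁ = (P₂/P₁)^(1/4) = (9.09)^(1/4) = 1.73636.
T₂ = 4.071×10⁴ × 1.73636 = 7.07×10⁴ K.

T₂ ≈ 7.07×10⁴ K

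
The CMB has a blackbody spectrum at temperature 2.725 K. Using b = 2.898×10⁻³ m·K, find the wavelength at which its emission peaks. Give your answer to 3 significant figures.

Wien's displacement law: λ_max = b/T = (2.898×10⁻³ m·K)/(2.725 K) = 1.063×10⁻³ m.
That is 1.06×10⁻³ m, in the microwave range.

λ_max ≈ 1.06×10⁻³ m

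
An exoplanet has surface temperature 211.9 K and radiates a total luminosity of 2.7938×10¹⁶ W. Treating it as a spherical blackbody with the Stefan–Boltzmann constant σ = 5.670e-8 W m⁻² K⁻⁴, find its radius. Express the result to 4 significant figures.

L = 4πR²σT⁴ ⇒ R = √(L/(4πσT⁴)).
σT⁴ = 114.316 W/m², so R = √(2.7938×10¹⁶/(4π×114.316)) = 4.410×10⁶ m.

R ≈ 4.410×10⁶ m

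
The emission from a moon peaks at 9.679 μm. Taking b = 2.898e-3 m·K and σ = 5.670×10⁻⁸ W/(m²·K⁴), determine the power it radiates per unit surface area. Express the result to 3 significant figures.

Wien's law: T = b/λ_max = 2.898×10⁻³/9.679×10⁻⁶ = 299.411 K.
Then I = σT⁴ = 5.670×10⁻⁸×(299.411)⁴ = 456 W/m².

I ≈ 456 W/m²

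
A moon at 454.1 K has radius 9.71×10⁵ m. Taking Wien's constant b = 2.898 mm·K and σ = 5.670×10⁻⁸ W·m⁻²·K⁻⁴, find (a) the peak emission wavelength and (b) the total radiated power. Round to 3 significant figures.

(a) λ_max = b/T = 2.898×10⁻³/454.1 = 6.382×10⁻⁶ m = 6.38 μm.
Surface area A = 4πR² = 4π(9.71×10⁵ m)² = 1.18481×10¹³ m².
(b) P = σAT⁴ = 5.670×10⁻⁸×1.18481×10¹³×(454.1)⁴ = 2.86×10¹⁶ W.

λ_max ≈ 6.38 μm; P ≈ 2.86×10¹⁶ W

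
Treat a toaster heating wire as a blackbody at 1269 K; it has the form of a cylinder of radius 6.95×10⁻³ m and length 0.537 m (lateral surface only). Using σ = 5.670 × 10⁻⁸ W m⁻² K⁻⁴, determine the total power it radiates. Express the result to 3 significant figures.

Lateral area A = 2πrL = 2π×6.95×10⁻³×0.537 = 0.0234498 m².
P = σAT⁴ = 5.670×10⁻⁸ × 0.0234498 × (1269)⁴ = 3.45×10³ W.

P ≈ 3.45×10³ W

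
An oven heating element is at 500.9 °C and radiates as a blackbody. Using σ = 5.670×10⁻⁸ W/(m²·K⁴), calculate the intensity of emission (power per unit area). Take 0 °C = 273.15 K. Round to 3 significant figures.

I ≈ 2.04×10⁴ W/m²

T = 500.9 °C + 273.15 = 774.05 K.
Stefan–Boltzmann: I = σT⁴ = 5.670×10⁻⁸ × (774.05)⁴ = 2.04×10⁴ W/m².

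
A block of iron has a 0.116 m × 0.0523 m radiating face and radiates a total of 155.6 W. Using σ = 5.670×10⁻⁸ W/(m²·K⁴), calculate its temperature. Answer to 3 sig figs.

T ≈ 820 K

Area A = 0.116 × 0.0523 = 6.0668×10⁻³ m².
P = σAT⁴ ⇒ T = (P/(σA))^(1/4) = (155.6/(5.670×10⁻⁸×6.0668×10⁻³))^(1/4) = 820 K.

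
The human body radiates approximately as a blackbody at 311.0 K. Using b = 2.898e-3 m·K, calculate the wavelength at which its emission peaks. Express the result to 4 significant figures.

λ_max ≈ 9.318 μm

Wien's displacement law: λ_max = b/T = (2.898×10⁻³ m·K)/(311.0 K) = 9.3183×10⁻⁶ m.
That is 9.318 μm, in the infrared range.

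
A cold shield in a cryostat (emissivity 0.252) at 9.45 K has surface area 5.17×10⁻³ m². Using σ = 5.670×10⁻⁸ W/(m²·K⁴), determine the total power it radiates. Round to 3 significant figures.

Area A = 5.17×10⁻³ m².
P = εσAT⁴ = 0.252 × 5.670×10⁻⁸ × 5.17×10⁻³ × (9.45)⁴ = 5.89×10⁻⁷ W.

P ≈ 5.89×10⁻⁷ W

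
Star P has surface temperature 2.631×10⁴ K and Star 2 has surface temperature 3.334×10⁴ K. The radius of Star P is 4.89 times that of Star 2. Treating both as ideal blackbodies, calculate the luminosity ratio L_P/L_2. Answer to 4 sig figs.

L_P/L_2 ≈ 9.273

L ∝ R²T⁴, so L_P/L_2 = (R_P/R_2)²(T_P/T_2)⁴ = (4.89)² × (2.631×10⁴/3.334×10⁴)⁴ = 23.9121 × 0.387812 = 9.273.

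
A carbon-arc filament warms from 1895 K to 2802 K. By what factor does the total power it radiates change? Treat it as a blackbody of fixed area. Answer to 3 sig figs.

P₂/P₁ ≈ 4.78

P ∝ T⁴, so P₂/P₁ = (T₂/T₁)⁴ = (2802/1895)⁴ = (1.47863)⁴ = 4.78.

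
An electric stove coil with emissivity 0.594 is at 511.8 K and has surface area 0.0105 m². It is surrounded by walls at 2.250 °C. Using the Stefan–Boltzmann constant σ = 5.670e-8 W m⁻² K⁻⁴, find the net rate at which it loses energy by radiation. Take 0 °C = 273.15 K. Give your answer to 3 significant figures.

Surroundings: T = 2.250 °C + 273.15 = 275.400 K.
Area A = 0.0105 m².
Net radiated power P_net = εσA(T⁴ − T₀⁴) = 0.594×5.670×10⁻⁸×0.0105×(511.8⁴ − 275.400⁴).
T⁴ − T₀⁴ = 6.86122×10¹⁰ − 5.75249×10⁹ = 6.28597×10¹⁰ K⁴, so P_net = 22.2 W.

Net loss ≈ 22.2 W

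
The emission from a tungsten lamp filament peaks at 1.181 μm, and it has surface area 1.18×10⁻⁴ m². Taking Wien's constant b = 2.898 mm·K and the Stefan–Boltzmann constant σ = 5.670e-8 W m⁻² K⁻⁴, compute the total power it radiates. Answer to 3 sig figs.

Wien's law: T = b/λ_max = 2.898×10⁻³/1.181×10⁻⁶ = 2453.85 K.
Area A = 1.18×10⁻⁴ m².
Then P = σAT⁴ = 5.670×10⁻⁸×1.18×10⁻⁴×(2453.85)⁴ = 243 W.

P ≈ 243 W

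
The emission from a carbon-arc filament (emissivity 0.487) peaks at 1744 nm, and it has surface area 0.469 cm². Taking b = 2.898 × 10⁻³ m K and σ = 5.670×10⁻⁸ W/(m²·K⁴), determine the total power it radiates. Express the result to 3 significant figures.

Wien's law: T = b/λ_max = 2.898×10⁻³/1.744×10⁻⁶ = 1661.70 K.
Area A = 0.469 cm² = 4.69×10⁻⁵ m².
Then P = εσAT⁴ = 0.487×5.670×10⁻⁸×4.69×10⁻⁵×(1661.70)⁴ = 9.87 W.

P ≈ 9.87 W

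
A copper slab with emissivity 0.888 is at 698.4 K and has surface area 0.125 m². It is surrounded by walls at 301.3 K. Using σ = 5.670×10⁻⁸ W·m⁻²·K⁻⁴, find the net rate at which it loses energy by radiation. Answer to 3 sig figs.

Area A = 0.125 m².
Net radiated power P_net = εσA(T⁴ − T₀⁴) = 0.888×5.670×10⁻⁸×0.125×(698.4⁴ − 301.3⁴).
T⁴ − T₀⁴ = 2.37912×10¹¹ − 8.24132×10⁹ = 2.29671×10¹¹ K⁴, so P_net = 1.45×10³ W.

Net loss ≈ 1.45×10³ W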